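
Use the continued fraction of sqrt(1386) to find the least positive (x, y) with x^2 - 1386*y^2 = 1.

(x, y) = (21295, 572)

First expand sqrt(1386) as a continued fraction. With x_i = (sqrt(1386) + m_i)/d_i and (m_0, d_0) = (0, 1): a_0 = floor(sqrt(1386)) = 37, since 37^2 = 1369 <= 1386 < 1444 = 38^2.
Iterate m_{i+1} = d_i*a_i - m_i, d_{i+1} = (1386 - m_{i+1}^2)/d_i, a_{i+1} = floor((a_0 + m_{i+1})/d_{i+1}):
  m_1 = 1*37 - 0 = 37, d_1 = (1386 - 37^2)/1 = 17/1 = 17, a_1 = floor((37 + 37)/17) = 4.
  m_2 = 17*4 - 37 = 31, d_2 = (1386 - 31^2)/17 = 425/17 = 25, a_2 = floor((37 + 31)/25) = 2.
  m_3 = 25*2 - 31 = 19, d_3 = (1386 - 19^2)/25 = 1025/25 = 41, a_3 = floor((37 + 19)/41) = 1.
  m_4 = 41*1 - 19 = 22, d_4 = (1386 - 22^2)/41 = 902/41 = 22, a_4 = floor((37 + 22)/22) = 2.
  m_5 = 22*2 - 22 = 22, d_5 = (1386 - 22^2)/22 = 902/22 = 41, a_5 = floor((37 + 22)/41) = 1.
  m_6 = 41*1 - 22 = 19, d_6 = (1386 - 19^2)/41 = 1025/41 = 25, a_6 = floor((37 + 19)/25) = 2.
  m_7 = 25*2 - 19 = 31, d_7 = (1386 - 31^2)/25 = 425/25 = 17, a_7 = floor((37 + 31)/17) = 4.
  m_8 = 17*4 - 31 = 37, d_8 = (1386 - 37^2)/17 = 17/17 = 1, a_8 = floor((37 + 37)/1) = 74.
  m_9 = 1*74 - 37 = 37, d_9 = (1386 - 37^2)/1 = 17/1 = 17: (m_9, d_9) = (m_1, d_1) = (37, 17), so from here the quotients repeat a_1, ..., a_8; the period length is 8.
So sqrt(1386) = [37; (4, 2, 1, 2, 1, 2, 4, 74)] with period length k = 8.
k is even, so the fundamental solution of x^2 - 1386y^2 = 1 is (p_{k-1}, q_{k-1}) = (p_7, q_7); compute convergents through index 7.
Convergents (p_i = a_i*p_{i-1} + p_{i-2}, q_i = a_i*q_{i-1} + q_{i-2} with p_{-2}=0, p_{-1}=1, q_{-2}=1, q_{-1}=0):
  i=0: a_0=37, p_0 = 37*1 + 0 = 37, q_0 = 37*0 + 1 = 1.
  i=1: a_1=4, p_1 = 4*37 + 1 = 149, q_1 = 4*1 + 0 = 4.
  i=2: a_2=2, p_2 = 2*149 + 37 = 335, q_2 = 2*4 + 1 = 9.
  i=3: a_3=1, p_3 = 1*335 + 149 = 484, q_3 = 1*9 + 4 = 13.
  i=4: a_4=2, p_4 = 2*484 + 335 = 1303, q_4 = 2*13 + 9 = 35.
  i=5: a_5=1, p_5 = 1*1303 + 484 = 1787, q_5 = 1*35 + 13 = 48.
  i=6: a_6=2, p_6 = 2*1787 + 1303 = 4877, q_6 = 2*48 + 35 = 131.
  i=7: a_7=4, p_7 = 4*4877 + 1787 = 21295, q_7 = 4*131 + 48 = 572.
Check: 21295^2 - 1386*572^2 = 453477025 - 453477024 = 1, so (x, y) = (21295, 572) solves the equation, and by the theorem it is the least positive solution.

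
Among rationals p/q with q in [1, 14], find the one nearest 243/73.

10/3

Expand x = 243/73 as a continued fraction with the Euclidean algorithm:
  243 = 3*73 + 24, so a_0 = 3.
  73 = 3*24 + 1, so a_1 = 3.
  24 = 24*1 + 0, so a_2 = 24.
so x = [3; 3, 24].
Convergents (p_i = a_i*p_{i-1} + p_{i-2}, q_i = a_i*q_{i-1} + q_{i-2} with p_{-2}=0, p_{-1}=1, q_{-2}=1, q_{-1}=0), until the denominator exceeds 14:
  i=0: a_0=3, p_0 = 3*1 + 0 = 3, q_0 = 3*0 + 1 = 1.
  i=1: a_1=3, p_1 = 3*3 + 1 = 10, q_1 = 3*1 + 0 = 3.
  i=2: a_2=24, p_2 = 24*10 + 3 = 243, q_2 = 24*3 + 1 = 73.
q_2 = 73 > 14, so the last convergent with denominator <= 14 is p_1/q_1 = 10/3.
The closest fraction with denominator <= 14 is either p_1/q_1 or the intermediate fraction (k*p_1 + p_0)/(k*q_1 + q_0) with the largest k >= 1 whose denominator stays <= 14; these approach x as k grows, and every other convergent or intermediate fraction in range is farther away.
Largest k: floor((14 - q_0)/q_1) = floor((14 - 1)/3) = 4.
That gives (4*10 + 3)/(4*3 + 1) = 43/13.
Compare the errors: |x - 10/3| = |243*3 - 10*73|/(73*3) = 1/219, and |x - 43/13| = |243*13 - 43*73|/(73*13) = 20/949.
Cross-multiplying, 1*949 = 949 < 4380 = 20*219, so 1/219 is smaller: the convergent 10/3 is closer to x than 43/13.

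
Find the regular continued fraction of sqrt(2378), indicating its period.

Write x_i = (sqrt(2378) + m_i)/d_i with (m_0, d_0) = (0, 1). a_0 = floor(sqrt(2378)) = 48, since 48^2 = 2304 <= 2378 < 2401 = 49^2.
Iterate m_{i+1} = d_i*a_i - m_i, d_{i+1} = (2378 - m_{i+1}^2)/d_i, a_{i+1} = floor((a_0 + m_{i+1})/d_{i+1}):
  m_1 = 1*48 - 0 = 48, d_1 = (2378 - 48^2)/1 = 74/1 = 74, a_1 = floor((48 + 48)/74) = 1.
  m_2 = 74*1 - 48 = 26, d_2 = (2378 - 26^2)/74 = 1702/74 = 23, a_2 = floor((48 + 26)/23) = 3.
  m_3 = 23*3 - 26 = 43, d_3 = (2378 - 43^2)/23 = 529/23 = 23, a_3 = floor((48 + 43)/23) = 3.
  m_4 = 23*3 - 43 = 26, d_4 = (2378 - 26^2)/23 = 1702/23 = 74, a_4 = floor((48 + 26)/74) = 1.
  m_5 = 74*1 - 26 = 48, d_5 = (2378 - 48^2)/74 = 74/74 = 1, a_5 = floor((48 + 48)/1) = 96.
  m_6 = 1*96 - 48 = 48, d_6 = (2378 - 48^2)/1 = 74/1 = 74: (m_6, d_6) = (m_1, d_1) = (48, 74), so from here the quotients repeat a_1, ..., a_5; the period length is 5.
Hence the expansion of sqrt(2378) is a_0 = 48 followed by the repeating block 1, 3, 3, 1, 96 (period 5).

[48; (1, 3, 3, 1, 96)]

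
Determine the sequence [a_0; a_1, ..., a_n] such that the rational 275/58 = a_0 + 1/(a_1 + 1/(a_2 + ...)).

[4; 1, 2, 1, 6, 2]

Run the Euclidean algorithm on 275 and 58; the successive quotients are the partial quotients a_0, a_1, ... (each step inverts the fractional part left over by the previous one):
  275 = 4*58 + 43, so a_0 = 4.
  58 = 1*43 + 15, so a_1 = 1.
  43 = 2*15 + 13, so a_2 = 2.
  15 = 1*13 + 2, so a_3 = 1.
  13 = 6*2 + 1, so a_4 = 6.
  2 = 2*1 + 0, so a_5 = 2.
The remainder reaches 0 after 6 divisions, so the expansion has 6 partial quotients, read off in order.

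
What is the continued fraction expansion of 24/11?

[2; 5, 2]

Run the Euclidean algorithm on 24 and 11; the successive quotients are the partial quotients a_0, a_1, ... (each step inverts the fractional part left over by the previous one):
  24 = 2*11 + 2, so a_0 = 2.
  11 = 5*2 + 1, so a_1 = 5.
  2 = 2*1 + 0, so a_2 = 2.
The remainder reaches 0 after 3 divisions, so the expansion has 3 partial quotients, read off in order.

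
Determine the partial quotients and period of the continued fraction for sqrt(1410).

Write x_i = (sqrt(1410) + m_i)/d_i with (m_0, d_0) = (0, 1). a_0 = floor(sqrt(1410)) = 37, since 37^2 = 1369 <= 1410 < 1444 = 38^2.
Iterate m_{i+1} = d_i*a_i - m_i, d_{i+1} = (1410 - m_{i+1}^2)/d_i, a_{i+1} = floor((a_0 + m_{i+1})/d_{i+1}):
  m_1 = 1*37 - 0 = 37, d_1 = (1410 - 37^2)/1 = 41/1 = 41, a_1 = floor((37 + 37)/41) = 1.
  m_2 = 41*1 - 37 = 4, d_2 = (1410 - 4^2)/41 = 1394/41 = 34, a_2 = floor((37 + 4)/34) = 1.
  m_3 = 34*1 - 4 = 30, d_3 = (1410 - 30^2)/34 = 510/34 = 15, a_3 = floor((37 + 30)/15) = 4.
  m_4 = 15*4 - 30 = 30, d_4 = (1410 - 30^2)/15 = 510/15 = 34, a_4 = floor((37 + 30)/34) = 1.
  m_5 = 34*1 - 30 = 4, d_5 = (1410 - 4^2)/34 = 1394/34 = 41, a_5 = floor((37 + 4)/41) = 1.
  m_6 = 41*1 - 4 = 37, d_6 = (1410 - 37^2)/41 = 41/41 = 1, a_6 = floor((37 + 37)/1) = 74.
  m_7 = 1*74 - 37 = 37, d_7 = (1410 - 37^2)/1 = 41/1 = 41: (m_7, d_7) = (m_1, d_1) = (37, 41), so from here the quotients repeat a_1, ..., a_6; the period length is 6.
Hence the expansion of sqrt(1410) is a_0 = 37 followed by the repeating block 1, 1, 4, 1, 1, 74 (period 6).

[37; (1, 1, 4, 1, 1, 74)]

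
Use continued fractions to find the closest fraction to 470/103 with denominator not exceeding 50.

73/16

Expand x = 470/103 as a continued fraction with the Euclidean algorithm:
  470 = 4*103 + 58, so a_0 = 4.
  103 = 1*58 + 45, so a_1 = 1.
  58 = 1*45 + 13, so a_2 = 1.
  45 = 3*13 + 6, so a_3 = 3.
  13 = 2*6 + 1, so a_4 = 2.
  6 = 6*1 + 0, so a_5 = 6.
so x = [4; 1, 1, 3, 2, 6].
Convergents (p_i = a_i*p_{i-1} + p_{i-2}, q_i = a_i*q_{i-1} + q_{i-2} with p_{-2}=0, p_{-1}=1, q_{-2}=1, q_{-1}=0), until the denominator exceeds 50:
  i=0: a_0=4, p_0 = 4*1 + 0 = 4, q_0 = 4*0 + 1 = 1.
  i=1: a_1=1, p_1 = 1*4 + 1 = 5, q_1 = 1*1 + 0 = 1.
  i=2: a_2=1, p_2 = 1*5 + 4 = 9, q_2 = 1*1 + 1 = 2.
  i=3: a_3=3, p_3 = 3*9 + 5 = 32, q_3 = 3*2 + 1 = 7.
  i=4: a_4=2, p_4 = 2*32 + 9 = 73, q_4 = 2*7 + 2 = 16.
  i=5: a_5=6, p_5 = 6*73 + 32 = 470, q_5 = 6*16 + 7 = 103.
q_5 = 103 > 50, so the last convergent with denominator <= 50 is p_4/q_4 = 73/16.
The closest fraction with denominator <= 50 is either p_4/q_4 or the intermediate fraction (k*p_4 + p_3)/(k*q_4 + q_3) with the largest k >= 1 whose denominator stays <= 50; these approach x as k grows, and every other convergent or intermediate fraction in range is farther away.
Largest k: floor((50 - q_3)/q_4) = floor((50 - 7)/16) = 2.
That gives (2*73 + 32)/(2*16 + 7) = 178/39.
Compare the errors: |x - 73/16| = |470*16 - 73*103|/(103*16) = 1/1648, and |x - 178/39| = |470*39 - 178*103|/(103*39) = 4/4017.
Cross-multiplying, 1*4017 = 4017 < 6592 = 4*1648, so 1/1648 is smaller: the convergent 73/16 is closer to x than 178/39.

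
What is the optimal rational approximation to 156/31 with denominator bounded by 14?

5/1

Expand x = 156/31 as a continued fraction with the Euclidean algorithm:
  156 = 5*31 + 1, so a_0 = 5.
  31 = 31*1 + 0, so a_1 = 31.
so x = [5; 31].
Convergents (p_i = a_i*p_{i-1} + p_{i-2}, q_i = a_i*q_{i-1} + q_{i-2} with p_{-2}=0, p_{-1}=1, q_{-2}=1, q_{-1}=0), until the denominator exceeds 14:
  i=0: a_0=5, p_0 = 5*1 + 0 = 5, q_0 = 5*0 + 1 = 1.
  i=1: a_1=31, p_1 = 31*5 + 1 = 156, q_1 = 31*1 + 0 = 31.
q_1 = 31 > 14, so the last convergent with denominator <= 14 is p_0/q_0 = 5/1.
The closest fraction with denominator <= 14 is either p_0/q_0 or the intermediate fraction (k*p_0 + p_{-1})/(k*q_0 + q_{-1}) with the largest k >= 1 whose denominator stays <= 14; these approach x as k grows, and every other convergent or intermediate fraction in range is farther away.
Largest k: floor((14 - q_{-1})/q_0) = floor((14 - 0)/1) = 14 (using the seeds p_{-1} = 1, q_{-1} = 0).
That gives (14*5 + 1)/(14*1 + 0) = 71/14.
Compare the errors: |x - 5/1| = |156*1 - 5*31|/(31*1) = 1/31, and |x - 71/14| = |156*14 - 71*31|/(31*14) = 17/434.
Cross-multiplying, 1*434 = 434 < 527 = 17*31, so 1/31 is smaller: the convergent 5/1 is closer to x than 71/14.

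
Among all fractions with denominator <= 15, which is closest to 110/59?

28/15

Expand x = 110/59 as a continued fraction with the Euclidean algorithm:
  110 = 1*59 + 51, so a_0 = 1.
  59 = 1*51 + 8, so a_1 = 1.
  51 = 6*8 + 3, so a_2 = 6.
  8 = 2*3 + 2, so a_3 = 2.
  3 = 1*2 + 1, so a_4 = 1.
  2 = 2*1 + 0, so a_5 = 2.
so x = [1; 1, 6, 2, 1, 2].
Convergents (p_i = a_i*p_{i-1} + p_{i-2}, q_i = a_i*q_{i-1} + q_{i-2} with p_{-2}=0, p_{-1}=1, q_{-2}=1, q_{-1}=0), until the denominator exceeds 15:
  i=0: a_0=1, p_0 = 1*1 + 0 = 1, q_0 = 1*0 + 1 = 1.
  i=1: a_1=1, p_1 = 1*1 + 1 = 2, q_1 = 1*1 + 0 = 1.
  i=2: a_2=6, p_2 = 6*2 + 1 = 13, q_2 = 6*1 + 1 = 7.
  i=3: a_3=2, p_3 = 2*13 + 2 = 28, q_3 = 2*7 + 1 = 15.
  i=4: a_4=1, p_4 = 1*28 + 13 = 41, q_4 = 1*15 + 7 = 22.
q_4 = 22 > 15, so the last convergent with denominator <= 15 is p_3/q_3 = 28/15.
The closest fraction with denominator <= 15 is either p_3/q_3 or the intermediate fraction (k*p_3 + p_2)/(k*q_3 + q_2) with the largest k >= 1 whose denominator stays <= 15; these approach x as k grows, and every other convergent or intermediate fraction in range is farther away.
Largest k: floor((15 - q_2)/q_3) = floor((15 - 7)/15) = 0.
Since k = 0, no intermediate fraction beyond p_3/q_3 has denominator <= 15, so the convergent 28/15 is the closest (its error is |110*15 - 28*59|/(59*15) = 2/885).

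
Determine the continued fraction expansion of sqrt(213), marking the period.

Write x_i = (sqrt(213) + m_i)/d_i with (m_0, d_0) = (0, 1). a_0 = floor(sqrt(213)) = 14, since 14^2 = 196 <= 213 < 225 = 15^2.
Iterate m_{i+1} = d_i*a_i - m_i, d_{i+1} = (213 - m_{i+1}^2)/d_i, a_{i+1} = floor((a_0 + m_{i+1})/d_{i+1}):
  m_1 = 1*14 - 0 = 14, d_1 = (213 - 14^2)/1 = 17/1 = 17, a_1 = floor((14 + 14)/17) = 1.
  m_2 = 17*1 - 14 = 3, d_2 = (213 - 3^2)/17 = 204/17 = 12, a_2 = floor((14 + 3)/12) = 1.
  m_3 = 12*1 - 3 = 9, d_3 = (213 - 9^2)/12 = 132/12 = 11, a_3 = floor((14 + 9)/11) = 2.
  m_4 = 11*2 - 9 = 13, d_4 = (213 - 13^2)/11 = 44/11 = 4, a_4 = floor((14 + 13)/4) = 6.
  m_5 = 4*6 - 13 = 11, d_5 = (213 - 11^2)/4 = 92/4 = 23, a_5 = floor((14 + 11)/23) = 1.
  m_6 = 23*1 - 11 = 12, d_6 = (213 - 12^2)/23 = 69/23 = 3, a_6 = floor((14 + 12)/3) = 8.
  m_7 = 3*8 - 12 = 12, d_7 = (213 - 12^2)/3 = 69/3 = 23, a_7 = floor((14 + 12)/23) = 1.
  m_8 = 23*1 - 12 = 11, d_8 = (213 - 11^2)/23 = 92/23 = 4, a_8 = floor((14 + 11)/4) = 6.
  m_9 = 4*6 - 11 = 13, d_9 = (213 - 13^2)/4 = 44/4 = 11, a_9 = floor((14 + 13)/11) = 2.
  m_10 = 11*2 - 13 = 9, d_10 = (213 - 9^2)/11 = 132/11 = 12, a_10 = floor((14 + 9)/12) = 1.
  m_11 = 12*1 - 9 = 3, d_11 = (213 - 3^2)/12 = 204/12 = 17, a_11 = floor((14 + 3)/17) = 1.
  m_12 = 17*1 - 3 = 14, d_12 = (213 - 14^2)/17 = 17/17 = 1, a_12 = floor((14 + 14)/1) = 28.
  m_13 = 1*28 - 14 = 14, d_13 = (213 - 14^2)/1 = 17/1 = 17: (m_13, d_13) = (m_1, d_1) = (14, 17), so from here the quotients repeat a_1, ..., a_12; the period length is 12.
Hence the expansion of sqrt(213) is a_0 = 14 followed by the repeating block 1, 1, 2, 6, 1, 8, 1, 6, 2, 1, 1, 28 (period 12).

[14; (1, 1, 2, 6, 1, 8, 1, 6, 2, 1, 1, 28)]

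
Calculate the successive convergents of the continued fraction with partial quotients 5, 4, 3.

Using the convergent recurrence p_i = a_i*p_{i-1} + p_{i-2}, q_i = a_i*q_{i-1} + q_{i-2} with p_{-2}=0, p_{-1}=1, q_{-2}=1, q_{-1}=0:
  i=0: a_0=5, p_0 = 5*1 + 0 = 5, q_0 = 5*0 + 1 = 1.
  i=1: a_1=4, p_1 = 4*5 + 1 = 21, q_1 = 4*1 + 0 = 4.
  i=2: a_2=3, p_2 = 3*21 + 5 = 68, q_2 = 3*4 + 1 = 13.

5/1, 21/4, 68/13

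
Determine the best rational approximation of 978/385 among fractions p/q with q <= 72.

Expand x = 978/385 as a continued fraction with the Euclidean algorithm:
  978 = 2*385 + 208, so a_0 = 2.
  385 = 1*208 + 177, so a_1 = 1.
  208 = 1*177 + 31, so a_2 = 1.
  177 = 5*31 + 22, so a_3 = 5.
  31 = 1*22 + 9, so a_4 = 1.
  22 = 2*9 + 4, so a_5 = 2.
  9 = 2*4 + 1, so a_6 = 2.
  4 = 4*1 + 0, so a_7 = 4.
so x = [2; 1, 1, 5, 1, 2, 2, 4].
Convergents (p_i = a_i*p_{i-1} + p_{i-2}, q_i = a_i*q_{i-1} + q_{i-2} with p_{-2}=0, p_{-1}=1, q_{-2}=1, q_{-1}=0), until the denominator exceeds 72:
  i=0: a_0=2, p_0 = 2*1 + 0 = 2, q_0 = 2*0 + 1 = 1.
  i=1: a_1=1, p_1 = 1*2 + 1 = 3, q_1 = 1*1 + 0 = 1.
  i=2: a_2=1, p_2 = 1*3 + 2 = 5, q_2 = 1*1 + 1 = 2.
  i=3: a_3=5, p_3 = 5*5 + 3 = 28, q_3 = 5*2 + 1 = 11.
  i=4: a_4=1, p_4 = 1*28 + 5 = 33, q_4 = 1*11 + 2 = 13.
  i=5: a_5=2, p_5 = 2*33 + 28 = 94, q_5 = 2*13 + 11 = 37.
  i=6: a_6=2, p_6 = 2*94 + 33 = 221, q_6 = 2*37 + 13 = 87.
q_6 = 87 > 72, so the last convergent with denominator <= 72 is p_5/q_5 = 94/37.
The closest fraction with denominator <= 72 is either p_5/q_5 or the intermediate fraction (k*p_5 + p_4)/(k*q_5 + q_4) with the largest k >= 1 whose denominator stays <= 72; these approach x as k grows, and every other convergent or intermediate fraction in range is farther away.
Largest k: floor((72 - q_4)/q_5) = floor((72 - 13)/37) = 1.
That gives (1*94 + 33)/(1*37 + 13) = 127/50.
Compare the errors: |x - 94/37| = |978*37 - 94*385|/(385*37) = 4/14245, and |x - 127/50| = |978*50 - 127*385|/(385*50) = 5/19250.
Cross-multiplying, 5*14245 = 71225 < 77000 = 4*19250, so 5/19250 is smaller: the intermediate fraction 127/50 is closer to x than 94/37.

127/50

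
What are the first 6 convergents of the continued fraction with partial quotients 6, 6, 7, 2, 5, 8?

Using the convergent recurrence p_i = a_i*p_{i-1} + p_{i-2}, q_i = a_i*q_{i-1} + q_{i-2} with p_{-2}=0, p_{-1}=1, q_{-2}=1, q_{-1}=0:
  i=0: a_0=6, p_0 = 6*1 + 0 = 6, q_0 = 6*0 + 1 = 1.
  i=1: a_1=6, p_1 = 6*6 + 1 = 37, q_1 = 6*1 + 0 = 6.
  i=2: a_2=7, p_2 = 7*37 + 6 = 265, q_2 = 7*6 + 1 = 43.
  i=3: a_3=2, p_3 = 2*265 + 37 = 567, q_3 = 2*43 + 6 = 92.
  i=4: a_4=5, p_4 = 5*567 + 265 = 3100, q_4 = 5*92 + 43 = 503.
  i=5: a_5=8, p_5 = 8*3100 + 567 = 25367, q_5 = 8*503 + 92 = 4116.

6/1, 37/6, 265/43, 567/92, 3100/503, 25367/4116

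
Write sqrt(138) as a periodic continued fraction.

Write x_i = (sqrt(138) + m_i)/d_i with (m_0, d_0) = (0, 1). a_0 = floor(sqrt(138)) = 11, since 11^2 = 121 <= 138 < 144 = 12^2.
Iterate m_{i+1} = d_i*a_i - m_i, d_{i+1} = (138 - m_{i+1}^2)/d_i, a_{i+1} = floor((a_0 + m_{i+1})/d_{i+1}):
  m_1 = 1*11 - 0 = 11, d_1 = (138 - 11^2)/1 = 17/1 = 17, a_1 = floor((11 + 11)/17) = 1.
  m_2 = 17*1 - 11 = 6, d_2 = (138 - 6^2)/17 = 102/17 = 6, a_2 = floor((11 + 6)/6) = 2.
  m_3 = 6*2 - 6 = 6, d_3 = (138 - 6^2)/6 = 102/6 = 17, a_3 = floor((11 + 6)/17) = 1.
  m_4 = 17*1 - 6 = 11, d_4 = (138 - 11^2)/17 = 17/17 = 1, a_4 = floor((11 + 11)/1) = 22.
  m_5 = 1*22 - 11 = 11, d_5 = (138 - 11^2)/1 = 17/1 = 17: (m_5, d_5) = (m_1, d_1) = (11, 17), so from here the quotients repeat a_1, ..., a_4; the period length is 4.
Hence the expansion of sqrt(138) is a_0 = 11 followed by the repeating block 1, 2, 1, 22 (period 4).

[11; (1, 2, 1, 22)]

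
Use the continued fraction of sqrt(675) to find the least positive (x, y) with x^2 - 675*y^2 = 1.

First expand sqrt(675) as a continued fraction. With x_i = (sqrt(675) + m_i)/d_i and (m_0, d_0) = (0, 1): a_0 = floor(sqrt(675)) = 25, since 25^2 = 625 <= 675 < 676 = 26^2.
Iterate m_{i+1} = d_i*a_i - m_i, d_{i+1} = (675 - m_{i+1}^2)/d_i, a_{i+1} = floor((a_0 + m_{i+1})/d_{i+1}):
  m_1 = 1*25 - 0 = 25, d_1 = (675 - 25^2)/1 = 50/1 = 50, a_1 = floor((25 + 25)/50) = 1.
  m_2 = 50*1 - 25 = 25, d_2 = (675 - 25^2)/50 = 50/50 = 1, a_2 = floor((25 + 25)/1) = 50.
  m_3 = 1*50 - 25 = 25, d_3 = (675 - 25^2)/1 = 50/1 = 50: (m_3, d_3) = (m_1, d_1) = (25, 50), so from here the quotients repeat a_1, a_2; the period length is 2.
So sqrt(675) = [25; (1, 50)] with period length k = 2.
k is even, so the fundamental solution of x^2 - 675y^2 = 1 is (p_{k-1}, q_{k-1}) = (p_1, q_1); compute convergents through index 1.
Convergents (p_i = a_i*p_{i-1} + p_{i-2}, q_i = a_i*q_{i-1} + q_{i-2} with p_{-2}=0, p_{-1}=1, q_{-2}=1, q_{-1}=0):
  i=0: a_0=25, p_0 = 25*1 + 0 = 25, q_0 = 25*0 + 1 = 1.
  i=1: a_1=1, p_1 = 1*25 + 1 = 26, q_1 = 1*1 + 0 = 1.
Check: 26^2 - 675*1^2 = 676 - 675 = 1, so (x, y) = (26, 1) solves the equation, and by the theorem it is the least positive solution.

(x, y) = (26, 1)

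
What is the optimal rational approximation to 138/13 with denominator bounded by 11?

85/8

Expand x = 138/13 as a continued fraction with the Euclidean algorithm:
  138 = 10*13 + 8, so a_0 = 10.
  13 = 1*8 + 5, so a_1 = 1.
  8 = 1*5 + 3, so a_2 = 1.
  5 = 1*3 + 2, so a_3 = 1.
  3 = 1*2 + 1, so a_4 = 1.
  2 = 2*1 + 0, so a_5 = 2.
so x = [10; 1, 1, 1, 1, 2].
Convergents (p_i = a_i*p_{i-1} + p_{i-2}, q_i = a_i*q_{i-1} + q_{i-2} with p_{-2}=0, p_{-1}=1, q_{-2}=1, q_{-1}=0), until the denominator exceeds 11:
  i=0: a_0=10, p_0 = 10*1 + 0 = 10, q_0 = 10*0 + 1 = 1.
  i=1: a_1=1, p_1 = 1*10 + 1 = 11, q_1 = 1*1 + 0 = 1.
  i=2: a_2=1, p_2 = 1*11 + 10 = 21, q_2 = 1*1 + 1 = 2.
  i=3: a_3=1, p_3 = 1*21 + 11 = 32, q_3 = 1*2 + 1 = 3.
  i=4: a_4=1, p_4 = 1*32 + 21 = 53, q_4 = 1*3 + 2 = 5.
  i=5: a_5=2, p_5 = 2*53 + 32 = 138, q_5 = 2*5 + 3 = 13.
q_5 = 13 > 11, so the last convergent with denominator <= 11 is p_4/q_4 = 53/5.
The closest fraction with denominator <= 11 is either p_4/q_4 or the intermediate fraction (k*p_4 + p_3)/(k*q_4 + q_3) with the largest k >= 1 whose denominator stays <= 11; these approach x as k grows, and every other convergent or intermediate fraction in range is farther away.
Largest k: floor((11 - q_3)/q_4) = floor((11 - 3)/5) = 1.
That gives (1*53 + 32)/(1*5 + 3) = 85/8.
Compare the errors: |x - 53/5| = |138*5 - 53*13|/(13*5) = 1/65, and |x - 85/8| = |138*8 - 85*13|/(13*8) = 1/104.
Cross-multiplying, 1*65 = 65 < 104 = 1*104, so 1/104 is smaller: the intermediate fraction 85/8 is closer to x than 53/5.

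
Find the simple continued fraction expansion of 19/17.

[1; 8, 2]

Run the Euclidean algorithm on 19 and 17; the successive quotients are the partial quotients a_0, a_1, ... (each step inverts the fractional part left over by the previous one):
  19 = 1*17 + 2, so a_0 = 1.
  17 = 8*2 + 1, so a_1 = 8.
  2 = 2*1 + 0, so a_2 = 2.
The remainder reaches 0 after 3 divisions, so the expansion has 3 partial quotients, read off in order.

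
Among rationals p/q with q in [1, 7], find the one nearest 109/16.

34/5

Expand x = 109/16 as a continued fraction with the Euclidean algorithm:
  109 = 6*16 + 13, so a_0 = 6.
  16 = 1*13 + 3, so a_1 = 1.
  13 = 4*3 + 1, so a_2 = 4.
  3 = 3*1 + 0, so a_3 = 3.
so x = [6; 1, 4, 3].
Convergents (p_i = a_i*p_{i-1} + p_{i-2}, q_i = a_i*q_{i-1} + q_{i-2} with p_{-2}=0, p_{-1}=1, q_{-2}=1, q_{-1}=0), until the denominator exceeds 7:
  i=0: a_0=6, p_0 = 6*1 + 0 = 6, q_0 = 6*0 + 1 = 1.
  i=1: a_1=1, p_1 = 1*6 + 1 = 7, q_1 = 1*1 + 0 = 1.
  i=2: a_2=4, p_2 = 4*7 + 6 = 34, q_2 = 4*1 + 1 = 5.
  i=3: a_3=3, p_3 = 3*34 + 7 = 109, q_3 = 3*5 + 1 = 16.
q_3 = 16 > 7, so the last convergent with denominator <= 7 is p_2/q_2 = 34/5.
The closest fraction with denominator <= 7 is either p_2/q_2 or the intermediate fraction (k*p_2 + p_1)/(k*q_2 + q_1) with the largest k >= 1 whose denominator stays <= 7; these approach x as k grows, and every other convergent or intermediate fraction in range is farther away.
Largest k: floor((7 - q_1)/q_2) = floor((7 - 1)/5) = 1.
That gives (1*34 + 7)/(1*5 + 1) = 41/6.
Compare the errors: |x - 34/5| = |109*5 - 34*16|/(16*5) = 1/80, and |x - 41/6| = |109*6 - 41*16|/(16*6) = 2/96.
Cross-multiplying, 1*96 = 96 < 160 = 2*80, so 1/80 is smaller: the convergent 34/5 is closer to x than 41/6.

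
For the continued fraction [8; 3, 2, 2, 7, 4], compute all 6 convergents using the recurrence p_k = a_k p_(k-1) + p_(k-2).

Using the convergent recurrence p_i = a_i*p_{i-1} + p_{i-2}, q_i = a_i*q_{i-1} + q_{i-2} with p_{-2}=0, p_{-1}=1, q_{-2}=1, q_{-1}=0:
  i=0: a_0=8, p_0 = 8*1 + 0 = 8, q_0 = 8*0 + 1 = 1.
  i=1: a_1=3, p_1 = 3*8 + 1 = 25, q_1 = 3*1 + 0 = 3.
  i=2: a_2=2, p_2 = 2*25 + 8 = 58, q_2 = 2*3 + 1 = 7.
  i=3: a_3=2, p_3 = 2*58 + 25 = 141, q_3 = 2*7 + 3 = 17.
  i=4: a_4=7, p_4 = 7*141 + 58 = 1045, q_4 = 7*17 + 7 = 126.
  i=5: a_5=4, p_5 = 4*1045 + 141 = 4321, q_5 = 4*126 + 17 = 521.

8/1, 25/3, 58/7, 141/17, 1045/126, 4321/521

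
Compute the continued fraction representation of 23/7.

Run the Euclidean algorithm on 23 and 7; the successive quotients are the partial quotients a_0, a_1, ... (each step inverts the fractional part left over by the previous one):
  23 = 3*7 + 2, so a_0 = 3.
  7 = 3*2 + 1, so a_1 = 3.
  2 = 2*1 + 0, so a_2 = 2.
The remainder reaches 0 after 3 divisions, so the expansion has 3 partial quotients, read off in order.

[3; 3, 2]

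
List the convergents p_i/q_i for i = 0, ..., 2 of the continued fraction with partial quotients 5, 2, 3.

Using the convergent recurrence p_i = a_i*p_{i-1} + p_{i-2}, q_i = a_i*q_{i-1} + q_{i-2} with p_{-2}=0, p_{-1}=1, q_{-2}=1, q_{-1}=0:
  i=0: a_0=5, p_0 = 5*1 + 0 = 5, q_0 = 5*0 + 1 = 1.
  i=1: a_1=2, p_1 = 2*5 + 1 = 11, q_1 = 2*1 + 0 = 2.
  i=2: a_2=3, p_2 = 3*11 + 5 = 38, q_2 = 3*2 + 1 = 7.

5/1, 11/2, 38/7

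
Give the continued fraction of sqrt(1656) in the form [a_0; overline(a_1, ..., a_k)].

Write x_i = (sqrt(1656) + m_i)/d_i with (m_0, d_0) = (0, 1). a_0 = floor(sqrt(1656)) = 40, since 40^2 = 1600 <= 1656 < 1681 = 41^2.
Iterate m_{i+1} = d_i*a_i - m_i, d_{i+1} = (1656 - m_{i+1}^2)/d_i, a_{i+1} = floor((a_0 + m_{i+1})/d_{i+1}):
  m_1 = 1*40 - 0 = 40, d_1 = (1656 - 40^2)/1 = 56/1 = 56, a_1 = floor((40 + 40)/56) = 1.
  m_2 = 56*1 - 40 = 16, d_2 = (1656 - 16^2)/56 = 1400/56 = 25, a_2 = floor((40 + 16)/25) = 2.
  m_3 = 25*2 - 16 = 34, d_3 = (1656 - 34^2)/25 = 500/25 = 20, a_3 = floor((40 + 34)/20) = 3.
  m_4 = 20*3 - 34 = 26, d_4 = (1656 - 26^2)/20 = 980/20 = 49, a_4 = floor((40 + 26)/49) = 1.
  m_5 = 49*1 - 26 = 23, d_5 = (1656 - 23^2)/49 = 1127/49 = 23, a_5 = floor((40 + 23)/23) = 2.
  m_6 = 23*2 - 23 = 23, d_6 = (1656 - 23^2)/23 = 1127/23 = 49, a_6 = floor((40 + 23)/49) = 1.
  m_7 = 49*1 - 23 = 26, d_7 = (1656 - 26^2)/49 = 980/49 = 20, a_7 = floor((40 + 26)/20) = 3.
  m_8 = 20*3 - 26 = 34, d_8 = (1656 - 34^2)/20 = 500/20 = 25, a_8 = floor((40 + 34)/25) = 2.
  m_9 = 25*2 - 34 = 16, d_9 = (1656 - 16^2)/25 = 1400/25 = 56, a_9 = floor((40 + 16)/56) = 1.
  m_10 = 56*1 - 16 = 40, d_10 = (1656 - 40^2)/56 = 56/56 = 1, a_10 = floor((40 + 40)/1) = 80.
  m_11 = 1*80 - 40 = 40, d_11 = (1656 - 40^2)/1 = 56/1 = 56: (m_11, d_11) = (m_1, d_1) = (40, 56), so from here the quotients repeat a_1, ..., a_10; the period length is 10.
Hence the expansion of sqrt(1656) is a_0 = 40 followed by the repeating block 1, 2, 3, 1, 2, 1, 3, 2, 1, 80 (period 10).

[40; overline(1, 2, 3, 1, 2, 1, 3, 2, 1, 80)]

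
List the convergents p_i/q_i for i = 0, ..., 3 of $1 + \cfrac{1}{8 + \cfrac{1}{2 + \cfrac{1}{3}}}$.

Using the convergent recurrence p_i = a_i*p_{i-1} + p_{i-2}, q_i = a_i*q_{i-1} + q_{i-2} with p_{-2}=0, p_{-1}=1, q_{-2}=1, q_{-1}=0:
  i=0: a_0=1, p_0 = 1*1 + 0 = 1, q_0 = 1*0 + 1 = 1.
  i=1: a_1=8, p_1 = 8*1 + 1 = 9, q_1 = 8*1 + 0 = 8.
  i=2: a_2=2, p_2 = 2*9 + 1 = 19, q_2 = 2*8 + 1 = 17.
  i=3: a_3=3, p_3 = 3*19 + 9 = 66, q_3 = 3*17 + 8 = 59.

1/1, 9/8, 19/17, 66/59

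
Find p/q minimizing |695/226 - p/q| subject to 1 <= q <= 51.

123/40

Expand x = 695/226 as a continued fraction with the Euclidean algorithm:
  695 = 3*226 + 17, so a_0 = 3.
  226 = 13*17 + 5, so a_1 = 13.
  17 = 3*5 + 2, so a_2 = 3.
  5 = 2*2 + 1, so a_3 = 2.
  2 = 2*1 + 0, so a_4 = 2.
so x = [3; 13, 3, 2, 2].
Convergents (p_i = a_i*p_{i-1} + p_{i-2}, q_i = a_i*q_{i-1} + q_{i-2} with p_{-2}=0, p_{-1}=1, q_{-2}=1, q_{-1}=0), until the denominator exceeds 51:
  i=0: a_0=3, p_0 = 3*1 + 0 = 3, q_0 = 3*0 + 1 = 1.
  i=1: a_1=13, p_1 = 13*3 + 1 = 40, q_1 = 13*1 + 0 = 13.
  i=2: a_2=3, p_2 = 3*40 + 3 = 123, q_2 = 3*13 + 1 = 40.
  i=3: a_3=2, p_3 = 2*123 + 40 = 286, q_3 = 2*40 + 13 = 93.
q_3 = 93 > 51, so the last convergent with denominator <= 51 is p_2/q_2 = 123/40.
The closest fraction with denominator <= 51 is either p_2/q_2 or the intermediate fraction (k*p_2 + p_1)/(k*q_2 + q_1) with the largest k >= 1 whose denominator stays <= 51; these approach x as k grows, and every other convergent or intermediate fraction in range is farther away.
Largest k: floor((51 - q_1)/q_2) = floor((51 - 13)/40) = 0.
Since k = 0, no intermediate fraction beyond p_2/q_2 has denominator <= 51, so the convergent 123/40 is the closest (its error is |695*40 - 123*226|/(226*40) = 2/9040).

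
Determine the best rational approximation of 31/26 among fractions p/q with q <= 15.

6/5

Expand x = 31/26 as a continued fraction with the Euclidean algorithm:
  31 = 1*26 + 5, so a_0 = 1.
  26 = 5*5 + 1, so a_1 = 5.
  5 = 5*1 + 0, so a_2 = 5.
so x = [1; 5, 5].
Convergents (p_i = a_i*p_{i-1} + p_{i-2}, q_i = a_i*q_{i-1} + q_{i-2} with p_{-2}=0, p_{-1}=1, q_{-2}=1, q_{-1}=0), until the denominator exceeds 15:
  i=0: a_0=1, p_0 = 1*1 + 0 = 1, q_0 = 1*0 + 1 = 1.
  i=1: a_1=5, p_1 = 5*1 + 1 = 6, q_1 = 5*1 + 0 = 5.
  i=2: a_2=5, p_2 = 5*6 + 1 = 31, q_2 = 5*5 + 1 = 26.
q_2 = 26 > 15, so the last convergent with denominator <= 15 is p_1/q_1 = 6/5.
The closest fraction with denominator <= 15 is either p_1/q_1 or the intermediate fraction (k*p_1 + p_0)/(k*q_1 + q_0) with the largest k >= 1 whose denominator stays <= 15; these approach x as k grows, and every other convergent or intermediate fraction in range is farther away.
Largest k: floor((15 - q_0)/q_1) = floor((15 - 1)/5) = 2.
That gives (2*6 + 1)/(2*5 + 1) = 13/11.
Compare the errors: |x - 6/5| = |31*5 - 6*26|/(26*5) = 1/130, and |x - 13/11| = |31*11 - 13*26|/(26*11) = 3/286.
Cross-multiplying, 1*286 = 286 < 390 = 3*130, so 1/130 is smaller: the convergent 6/5 is closer to x than 13/11.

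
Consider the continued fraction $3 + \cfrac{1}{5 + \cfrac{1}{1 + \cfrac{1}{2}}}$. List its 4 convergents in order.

3/1, 16/5, 19/6, 54/17

Using the convergent recurrence p_i = a_i*p_{i-1} + p_{i-2}, q_i = a_i*q_{i-1} + q_{i-2} with p_{-2}=0, p_{-1}=1, q_{-2}=1, q_{-1}=0:
  i=0: a_0=3, p_0 = 3*1 + 0 = 3, q_0 = 3*0 + 1 = 1.
  i=1: a_1=5, p_1 = 5*3 + 1 = 16, q_1 = 5*1 + 0 = 5.
  i=2: a_2=1, p_2 = 1*16 + 3 = 19, q_2 = 1*5 + 1 = 6.
  i=3: a_3=2, p_3 = 2*19 + 16 = 54, q_3 = 2*6 + 5 = 17.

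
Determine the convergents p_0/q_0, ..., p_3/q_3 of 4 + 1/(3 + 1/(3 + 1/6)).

Using the convergent recurrence p_i = a_i*p_{i-1} + p_{i-2}, q_i = a_i*q_{i-1} + q_{i-2} with p_{-2}=0, p_{-1}=1, q_{-2}=1, q_{-1}=0:
  i=0: a_0=4, p_0 = 4*1 + 0 = 4, q_0 = 4*0 + 1 = 1.
  i=1: a_1=3, p_1 = 3*4 + 1 = 13, q_1 = 3*1 + 0 = 3.
  i=2: a_2=3, p_2 = 3*13 + 4 = 43, q_2 = 3*3 + 1 = 10.
  i=3: a_3=6, p_3 = 6*43 + 13 = 271, q_3 = 6*10 + 3 = 63.

4/1, 13/3, 43/10, 271/63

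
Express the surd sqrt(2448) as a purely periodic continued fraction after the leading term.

[49; (2, 10, 2, 98)]

Write x_i = (sqrt(2448) + m_i)/d_i with (m_0, d_0) = (0, 1). a_0 = floor(sqrt(2448)) = 49, since 49^2 = 2401 <= 2448 < 2500 = 50^2.
Iterate m_{i+1} = d_i*a_i - m_i, d_{i+1} = (2448 - m_{i+1}^2)/d_i, a_{i+1} = floor((a_0 + m_{i+1})/d_{i+1}):
  m_1 = 1*49 - 0 = 49, d_1 = (2448 - 49^2)/1 = 47/1 = 47, a_1 = floor((49 + 49)/47) = 2.
  m_2 = 47*2 - 49 = 45, d_2 = (2448 - 45^2)/47 = 423/47 = 9, a_2 = floor((49 + 45)/9) = 10.
  m_3 = 9*10 - 45 = 45, d_3 = (2448 - 45^2)/9 = 423/9 = 47, a_3 = floor((49 + 45)/47) = 2.
  m_4 = 47*2 - 45 = 49, d_4 = (2448 - 49^2)/47 = 47/47 = 1, a_4 = floor((49 + 49)/1) = 98.
  m_5 = 1*98 - 49 = 49, d_5 = (2448 - 49^2)/1 = 47/1 = 47: (m_5, d_5) = (m_1, d_1) = (49, 47), so from here the quotients repeat a_1, ..., a_4; the period length is 4.
Hence the expansion of sqrt(2448) is a_0 = 49 followed by the repeating block 2, 10, 2, 98 (period 4).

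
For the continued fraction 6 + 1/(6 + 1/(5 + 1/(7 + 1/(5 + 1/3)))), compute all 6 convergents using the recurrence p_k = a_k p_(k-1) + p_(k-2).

6/1, 37/6, 191/31, 1374/223, 7061/1146, 22557/3661

Using the convergent recurrence p_i = a_i*p_{i-1} + p_{i-2}, q_i = a_i*q_{i-1} + q_{i-2} with p_{-2}=0, p_{-1}=1, q_{-2}=1, q_{-1}=0:
  i=0: a_0=6, p_0 = 6*1 + 0 = 6, q_0 = 6*0 + 1 = 1.
  i=1: a_1=6, p_1 = 6*6 + 1 = 37, q_1 = 6*1 + 0 = 6.
  i=2: a_2=5, p_2 = 5*37 + 6 = 191, q_2 = 5*6 + 1 = 31.
  i=3: a_3=7, p_3 = 7*191 + 37 = 1374, q_3 = 7*31 + 6 = 223.
  i=4: a_4=5, p_4 = 5*1374 + 191 = 7061, q_4 = 5*223 + 31 = 1146.
  i=5: a_5=3, p_5 = 3*7061 + 1374 = 22557, q_5 = 3*1146 + 223 = 3661.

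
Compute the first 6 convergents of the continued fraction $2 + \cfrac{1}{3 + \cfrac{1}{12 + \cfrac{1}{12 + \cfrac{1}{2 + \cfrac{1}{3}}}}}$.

Using the convergent recurrence p_i = a_i*p_{i-1} + p_{i-2}, q_i = a_i*q_{i-1} + q_{i-2} with p_{-2}=0, p_{-1}=1, q_{-2}=1, q_{-1}=0:
  i=0: a_0=2, p_0 = 2*1 + 0 = 2, q_0 = 2*0 + 1 = 1.
  i=1: a_1=3, p_1 = 3*2 + 1 = 7, q_1 = 3*1 + 0 = 3.
  i=2: a_2=12, p_2 = 12*7 + 2 = 86, q_2 = 12*3 + 1 = 37.
  i=3: a_3=12, p_3 = 12*86 + 7 = 1039, q_3 = 12*37 + 3 = 447.
  i=4: a_4=2, p_4 = 2*1039 + 86 = 2164, q_4 = 2*447 + 37 = 931.
  i=5: a_5=3, p_5 = 3*2164 + 1039 = 7531, q_5 = 3*931 + 447 = 3240.

2/1, 7/3, 86/37, 1039/447, 2164/931, 7531/3240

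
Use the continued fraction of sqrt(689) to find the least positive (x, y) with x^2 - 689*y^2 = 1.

First expand sqrt(689) as a continued fraction. With x_i = (sqrt(689) + m_i)/d_i and (m_0, d_0) = (0, 1): a_0 = floor(sqrt(689)) = 26, since 26^2 = 676 <= 689 < 729 = 27^2.
Iterate m_{i+1} = d_i*a_i - m_i, d_{i+1} = (689 - m_{i+1}^2)/d_i, a_{i+1} = floor((a_0 + m_{i+1})/d_{i+1}):
  m_1 = 1*26 - 0 = 26, d_1 = (689 - 26^2)/1 = 13/1 = 13, a_1 = floor((26 + 26)/13) = 4.
  m_2 = 13*4 - 26 = 26, d_2 = (689 - 26^2)/13 = 13/13 = 1, a_2 = floor((26 + 26)/1) = 52.
  m_3 = 1*52 - 26 = 26, d_3 = (689 - 26^2)/1 = 13/1 = 13: (m_3, d_3) = (m_1, d_1) = (26, 13), so from here the quotients repeat a_1, a_2; the period length is 2.
So sqrt(689) = [26; (4, 52)] with period length k = 2.
k is even, so the fundamental solution of x^2 - 689y^2 = 1 is (p_{k-1}, q_{k-1}) = (p_1, q_1); compute convergents through index 1.
Convergents (p_i = a_i*p_{i-1} + p_{i-2}, q_i = a_i*q_{i-1} + q_{i-2} with p_{-2}=0, p_{-1}=1, q_{-2}=1, q_{-1}=0):
  i=0: a_0=26, p_0 = 26*1 + 0 = 26, q_0 = 26*0 + 1 = 1.
  i=1: a_1=4, p_1 = 4*26 + 1 = 105, q_1 = 4*1 + 0 = 4.
Check: 105^2 - 689*4^2 = 11025 - 11024 = 1, so (x, y) = (105, 4) solves the equation, and by the theorem it is the least positive solution.

(x, y) = (105, 4)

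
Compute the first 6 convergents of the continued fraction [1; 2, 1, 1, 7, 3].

Using the convergent recurrence p_i = a_i*p_{i-1} + p_{i-2}, q_i = a_i*q_{i-1} + q_{i-2} with p_{-2}=0, p_{-1}=1, q_{-2}=1, q_{-1}=0:
  i=0: a_0=1, p_0 = 1*1 + 0 = 1, q_0 = 1*0 + 1 = 1.
  i=1: a_1=2, p_1 = 2*1 + 1 = 3, q_1 = 2*1 + 0 = 2.
  i=2: a_2=1, p_2 = 1*3 + 1 = 4, q_2 = 1*2 + 1 = 3.
  i=3: a_3=1, p_3 = 1*4 + 3 = 7, q_3 = 1*3 + 2 = 5.
  i=4: a_4=7, p_4 = 7*7 + 4 = 53, q_4 = 7*5 + 3 = 38.
  i=5: a_5=3, p_5 = 3*53 + 7 = 166, q_5 = 3*38 + 5 = 119.

1/1, 3/2, 4/3, 7/5, 53/38, 166/119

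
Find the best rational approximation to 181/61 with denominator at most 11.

3/1

Expand x = 181/61 as a continued fraction with the Euclidean algorithm:
  181 = 2*61 + 59, so a_0 = 2.
  61 = 1*59 + 2, so a_1 = 1.
  59 = 29*2 + 1, so a_2 = 29.
  2 = 2*1 + 0, so a_3 = 2.
so x = [2; 1, 29, 2].
Convergents (p_i = a_i*p_{i-1} + p_{i-2}, q_i = a_i*q_{i-1} + q_{i-2} with p_{-2}=0, p_{-1}=1, q_{-2}=1, q_{-1}=0), until the denominator exceeds 11:
  i=0: a_0=2, p_0 = 2*1 + 0 = 2, q_0 = 2*0 + 1 = 1.
  i=1: a_1=1, p_1 = 1*2 + 1 = 3, q_1 = 1*1 + 0 = 1.
  i=2: a_2=29, p_2 = 29*3 + 2 = 89, q_2 = 29*1 + 1 = 30.
q_2 = 30 > 11, so the last convergent with denominator <= 11 is p_1/q_1 = 3/1.
The closest fraction with denominator <= 11 is either p_1/q_1 or the intermediate fraction (k*p_1 + p_0)/(k*q_1 + q_0) with the largest k >= 1 whose denominator stays <= 11; these approach x as k grows, and every other convergent or intermediate fraction in range is farther away.
Largest k: floor((11 - q_0)/q_1) = floor((11 - 1)/1) = 10.
That gives (10*3 + 2)/(10*1 + 1) = 32/11.
Compare the errors: |x - 3/1| = |181*1 - 3*61|/(61*1) = 2/61, and |x - 32/11| = |181*11 - 32*61|/(61*11) = 39/671.
Cross-multiplying, 2*671 = 1342 < 2379 = 39*61, so 2/61 is smaller: the convergent 3/1 is closer to x than 32/11.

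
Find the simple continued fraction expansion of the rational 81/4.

[20; 4]

Run the Euclidean algorithm on 81 and 4; the successive quotients are the partial quotients a_0, a_1, ... (each step inverts the fractional part left over by the previous one):
  81 = 20*4 + 1, so a_0 = 20.
  4 = 4*1 + 0, so a_1 = 4.
The remainder reaches 0 after 2 divisions, so the expansion has 2 partial quotients, read off in order.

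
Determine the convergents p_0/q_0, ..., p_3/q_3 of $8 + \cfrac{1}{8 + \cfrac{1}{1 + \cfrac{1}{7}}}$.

Using the convergent recurrence p_i = a_i*p_{i-1} + p_{i-2}, q_i = a_i*q_{i-1} + q_{i-2} with p_{-2}=0, p_{-1}=1, q_{-2}=1, q_{-1}=0:
  i=0: a_0=8, p_0 = 8*1 + 0 = 8, q_0 = 8*0 + 1 = 1.
  i=1: a_1=8, p_1 = 8*8 + 1 = 65, q_1 = 8*1 + 0 = 8.
  i=2: a_2=1, p_2 = 1*65 + 8 = 73, q_2 = 1*8 + 1 = 9.
  i=3: a_3=7, p_3 = 7*73 + 65 = 576, q_3 = 7*9 + 8 = 71.

8/1, 65/8, 73/9, 576/71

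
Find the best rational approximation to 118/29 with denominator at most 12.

49/12

Expand x = 118/29 as a continued fraction with the Euclidean algorithm:
  118 = 4*29 + 2, so a_0 = 4.
  29 = 14*2 + 1, so a_1 = 14.
  2 = 2*1 + 0, so a_2 = 2.
so x = [4; 14, 2].
Convergents (p_i = a_i*p_{i-1} + p_{i-2}, q_i = a_i*q_{i-1} + q_{i-2} with p_{-2}=0, p_{-1}=1, q_{-2}=1, q_{-1}=0), until the denominator exceeds 12:
  i=0: a_0=4, p_0 = 4*1 + 0 = 4, q_0 = 4*0 + 1 = 1.
  i=1: a_1=14, p_1 = 14*4 + 1 = 57, q_1 = 14*1 + 0 = 14.
q_1 = 14 > 12, so the last convergent with denominator <= 12 is p_0/q_0 = 4/1.
The closest fraction with denominator <= 12 is either p_0/q_0 or the intermediate fraction (k*p_0 + p_{-1})/(k*q_0 + q_{-1}) with the largest k >= 1 whose denominator stays <= 12; these approach x as k grows, and every other convergent or intermediate fraction in range is farther away.
Largest k: floor((12 - q_{-1})/q_0) = floor((12 - 0)/1) = 12 (using the seeds p_{-1} = 1, q_{-1} = 0).
That gives (12*4 + 1)/(12*1 + 0) = 49/12.
Compare the errors: |x - 4/1| = |118*1 - 4*29|/(29*1) = 2/29, and |x - 49/12| = |118*12 - 49*29|/(29*12) = 5/348.
Cross-multiplying, 5*29 = 145 < 696 = 2*348, so 5/348 is smaller: the intermediate fraction 49/12 is closer to x than 4/1.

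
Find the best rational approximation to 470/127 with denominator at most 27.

37/10

Expand x = 470/127 as a continued fraction with the Euclidean algorithm:
  470 = 3*127 + 89, so a_0 = 3.
  127 = 1*89 + 38, so a_1 = 1.
  89 = 2*38 + 13, so a_2 = 2.
  38 = 2*13 + 12, so a_3 = 2.
  13 = 1*12 + 1, so a_4 = 1.
  12 = 12*1 + 0, so a_5 = 12.
so x = [3; 1, 2, 2, 1, 12].
Convergents (p_i = a_i*p_{i-1} + p_{i-2}, q_i = a_i*q_{i-1} + q_{i-2} with p_{-2}=0, p_{-1}=1, q_{-2}=1, q_{-1}=0), until the denominator exceeds 27:
  i=0: a_0=3, p_0 = 3*1 + 0 = 3, q_0 = 3*0 + 1 = 1.
  i=1: a_1=1, p_1 = 1*3 + 1 = 4, q_1 = 1*1 + 0 = 1.
  i=2: a_2=2, p_2 = 2*4 + 3 = 11, q_2 = 2*1 + 1 = 3.
  i=3: a_3=2, p_3 = 2*11 + 4 = 26, q_3 = 2*3 + 1 = 7.
  i=4: a_4=1, p_4 = 1*26 + 11 = 37, q_4 = 1*7 + 3 = 10.
  i=5: a_5=12, p_5 = 12*37 + 26 = 470, q_5 = 12*10 + 7 = 127.
q_5 = 127 > 27, so the last convergent with denominator <= 27 is p_4/q_4 = 37/10.
The closest fraction with denominator <= 27 is either p_4/q_4 or the intermediate fraction (k*p_4 + p_3)/(k*q_4 + q_3) with the largest k >= 1 whose denominator stays <= 27; these approach x as k grows, and every other convergent or intermediate fraction in range is farther away.
Largest k: floor((27 - q_3)/q_4) = floor((27 - 7)/10) = 2.
That gives (2*37 + 26)/(2*10 + 7) = 100/27.
Compare the errors: |x - 37/10| = |470*10 - 37*127|/(127*10) = 1/1270, and |x - 100/27| = |470*27 - 100*127|/(127*27) = 10/3429.
Cross-multiplying, 1*3429 = 3429 < 12700 = 10*1270, so 1/1270 is smaller: the convergent 37/10 is closer to x than 100/27.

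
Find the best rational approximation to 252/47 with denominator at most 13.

Expand x = 252/47 as a continued fraction with the Euclidean algorithm:
  252 = 5*47 + 17, so a_0 = 5.
  47 = 2*17 + 13, so a_1 = 2.
  17 = 1*13 + 4, so a_2 = 1.
  13 = 3*4 + 1, so a_3 = 3.
  4 = 4*1 + 0, so a_4 = 4.
so x = [5; 2, 1, 3, 4].
Convergents (p_i = a_i*p_{i-1} + p_{i-2}, q_i = a_i*q_{i-1} + q_{i-2} with p_{-2}=0, p_{-1}=1, q_{-2}=1, q_{-1}=0), until the denominator exceeds 13:
  i=0: a_0=5, p_0 = 5*1 + 0 = 5, q_0 = 5*0 + 1 = 1.
  i=1: a_1=2, p_1 = 2*5 + 1 = 11, q_1 = 2*1 + 0 = 2.
  i=2: a_2=1, p_2 = 1*11 + 5 = 16, q_2 = 1*2 + 1 = 3.
  i=3: a_3=3, p_3 = 3*16 + 11 = 59, q_3 = 3*3 + 2 = 11.
  i=4: a_4=4, p_4 = 4*59 + 16 = 252, q_4 = 4*11 + 3 = 47.
q_4 = 47 > 13, so the last convergent with denominator <= 13 is p_3/q_3 = 59/11.
The closest fraction with denominator <= 13 is either p_3/q_3 or the intermediate fraction (k*p_3 + p_2)/(k*q_3 + q_2) with the largest k >= 1 whose denominator stays <= 13; these approach x as k grows, and every other convergent or intermediate fraction in range is farther away.
Largest k: floor((13 - q_2)/q_3) = floor((13 - 3)/11) = 0.
Since k = 0, no intermediate fraction beyond p_3/q_3 has denominator <= 13, so the convergent 59/11 is the closest (its error is |252*11 - 59*47|/(47*11) = 1/517).

59/11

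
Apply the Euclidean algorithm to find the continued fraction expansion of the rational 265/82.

Run the Euclidean algorithm on 265 and 82; the successive quotients are the partial quotients a_0, a_1, ... (each step inverts the fractional part left over by the previous one):
  265 = 3*82 + 19, so a_0 = 3.
  82 = 4*19 + 6, so a_1 = 4.
  19 = 3*6 + 1, so a_2 = 3.
  6 = 6*1 + 0, so a_3 = 6.
The remainder reaches 0 after 4 divisions, so the expansion has 4 partial quotients, read off in order.

[3; 4, 3, 6]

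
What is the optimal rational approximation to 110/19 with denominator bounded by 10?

Expand x = 110/19 as a continued fraction with the Euclidean algorithm:
  110 = 5*19 + 15, so a_0 = 5.
  19 = 1*15 + 4, so a_1 = 1.
  15 = 3*4 + 3, so a_2 = 3.
  4 = 1*3 + 1, so a_3 = 1.
  3 = 3*1 + 0, so a_4 = 3.
so x = [5; 1, 3, 1, 3].
Convergents (p_i = a_i*p_{i-1} + p_{i-2}, q_i = a_i*q_{i-1} + q_{i-2} with p_{-2}=0, p_{-1}=1, q_{-2}=1, q_{-1}=0), until the denominator exceeds 10:
  i=0: a_0=5, p_0 = 5*1 + 0 = 5, q_0 = 5*0 + 1 = 1.
  i=1: a_1=1, p_1 = 1*5 + 1 = 6, q_1 = 1*1 + 0 = 1.
  i=2: a_2=3, p_2 = 3*6 + 5 = 23, q_2 = 3*1 + 1 = 4.
  i=3: a_3=1, p_3 = 1*23 + 6 = 29, q_3 = 1*4 + 1 = 5.
  i=4: a_4=3, p_4 = 3*29 + 23 = 110, q_4 = 3*5 + 4 = 19.
q_4 = 19 > 10, so the last convergent with denominator <= 10 is p_3/q_3 = 29/5.
The closest fraction with denominator <= 10 is either p_3/q_3 or the intermediate fraction (k*p_3 + p_2)/(k*q_3 + q_2) with the largest k >= 1 whose denominator stays <= 10; these approach x as k grows, and every other convergent or intermediate fraction in range is farther away.
Largest k: floor((10 - q_2)/q_3) = floor((10 - 4)/5) = 1.
That gives (1*29 + 23)/(1*5 + 4) = 52/9.
Compare the errors: |x - 29/5| = |110*5 - 29*19|/(19*5) = 1/95, and |x - 52/9| = |110*9 - 52*19|/(19*9) = 2/171.
Cross-multiplying, 1*171 = 171 < 190 = 2*95, so 1/95 is smaller: the convergent 29/5 is closer to x than 52/9.

29/5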